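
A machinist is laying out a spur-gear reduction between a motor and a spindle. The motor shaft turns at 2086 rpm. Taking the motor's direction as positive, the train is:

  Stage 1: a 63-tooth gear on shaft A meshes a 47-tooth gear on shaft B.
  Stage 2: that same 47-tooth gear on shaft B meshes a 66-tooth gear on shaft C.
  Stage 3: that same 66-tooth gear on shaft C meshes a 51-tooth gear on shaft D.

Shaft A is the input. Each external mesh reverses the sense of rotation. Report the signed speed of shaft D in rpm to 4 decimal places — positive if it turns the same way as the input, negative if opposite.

Stage 1 [63T→47T]: ω = 2086.0000×63/47 = 2796.1277 rpm, dir flips to −; running = −2796.1277
Stage 2 [47T→66T]: ω = 2796.1277×47/66 = 1991.1818 rpm, dir flips to +; running = +1991.1818
Stage 3 [66T→51T]: ω = 1991.1818×66/51 = 2576.8235 rpm, dir flips to −; running = −2576.8235

-2576.8235 rpm (opposite to input, |ω| = 2576.8235 rpm)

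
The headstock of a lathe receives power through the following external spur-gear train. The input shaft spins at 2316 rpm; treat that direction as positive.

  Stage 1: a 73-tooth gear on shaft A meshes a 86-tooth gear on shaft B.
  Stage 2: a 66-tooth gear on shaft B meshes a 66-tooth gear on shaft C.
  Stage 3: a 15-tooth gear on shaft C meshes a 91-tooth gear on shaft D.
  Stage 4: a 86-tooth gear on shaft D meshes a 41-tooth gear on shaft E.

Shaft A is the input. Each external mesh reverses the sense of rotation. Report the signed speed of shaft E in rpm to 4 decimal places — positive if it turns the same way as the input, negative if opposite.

+679.7159 rpm (same as input, |ω| = 679.7159 rpm)

Stage 1 [73T→86T]: ω = 2316.0000×73/86 = 1965.9070 rpm, dir flips to −; running = −1965.9070
Stage 2 [66T→66T]: ω = 1965.9070×66/66 = 1965.9070 rpm, dir flips to +; running = +1965.9070
Stage 3 [15T→91T]: ω = 1965.9070×15/91 = 324.0506 rpm, dir flips to −; running = −324.0506
Stage 4 [86T→41T]: ω = 324.0506×86/41 = 679.7159 rpm, dir flips to +; running = +679.7159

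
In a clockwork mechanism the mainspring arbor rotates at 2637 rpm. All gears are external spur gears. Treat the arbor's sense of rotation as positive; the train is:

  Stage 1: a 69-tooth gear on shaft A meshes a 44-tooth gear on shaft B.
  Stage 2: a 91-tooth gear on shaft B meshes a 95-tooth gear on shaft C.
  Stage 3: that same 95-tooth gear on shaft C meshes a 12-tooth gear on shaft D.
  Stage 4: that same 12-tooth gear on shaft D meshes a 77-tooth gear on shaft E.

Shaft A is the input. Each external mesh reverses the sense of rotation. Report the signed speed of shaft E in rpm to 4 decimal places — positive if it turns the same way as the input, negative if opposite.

+4887.1674 rpm (same as input, |ω| = 4887.1674 rpm)

Stage 1 [69T→44T]: ω = 2637.0000×69/44 = 4135.2955 rpm, dir flips to −; running = −4135.2955
Stage 2 [91T→95T]: ω = 4135.2955×91/95 = 3961.1778 rpm, dir flips to +; running = +3961.1778
Stage 3 [95T→12T]: ω = 3961.1778×95/12 = 31359.3239 rpm, dir flips to −; running = −31359.3239
Stage 4 [12T→77T]: ω = 31359.3239×12/77 = 4887.1674 rpm, dir flips to +; running = +4887.1674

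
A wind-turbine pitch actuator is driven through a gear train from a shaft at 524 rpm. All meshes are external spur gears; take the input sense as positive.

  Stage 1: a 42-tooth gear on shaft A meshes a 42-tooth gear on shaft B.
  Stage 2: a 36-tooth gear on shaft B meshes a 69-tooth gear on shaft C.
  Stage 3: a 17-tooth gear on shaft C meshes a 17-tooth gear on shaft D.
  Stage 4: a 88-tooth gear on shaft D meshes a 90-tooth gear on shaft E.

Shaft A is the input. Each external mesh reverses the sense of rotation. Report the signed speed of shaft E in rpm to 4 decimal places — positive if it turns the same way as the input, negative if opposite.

+267.3159 rpm (same as input, |ω| = 267.3159 rpm)

Stage 1 [42T→42T]: ω = 524.0000×42/42 = 524.0000 rpm, dir flips to −; running = −524.0000
Stage 2 [36T→69T]: ω = 524.0000×36/69 = 273.3913 rpm, dir flips to +; running = +273.3913
Stage 3 [17T→17T]: ω = 273.3913×17/17 = 273.3913 rpm, dir flips to −; running = −273.3913
Stage 4 [88T→90T]: ω = 273.3913×88/90 = 267.3159 rpm, dir flips to +; running = +267.3159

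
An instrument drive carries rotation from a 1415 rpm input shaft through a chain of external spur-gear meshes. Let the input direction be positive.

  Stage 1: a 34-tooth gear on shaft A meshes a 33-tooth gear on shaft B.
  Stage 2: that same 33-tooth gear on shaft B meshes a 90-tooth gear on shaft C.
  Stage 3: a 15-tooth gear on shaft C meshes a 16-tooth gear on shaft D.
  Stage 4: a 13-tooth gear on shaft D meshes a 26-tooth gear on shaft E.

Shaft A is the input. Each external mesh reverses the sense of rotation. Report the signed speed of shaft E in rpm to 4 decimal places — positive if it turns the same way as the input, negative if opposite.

Stage 1 [34T→33T]: ω = 1415.0000×34/33 = 1457.8788 rpm, dir flips to −; running = −1457.8788
Stage 2 [33T→90T]: ω = 1457.8788×33/90 = 534.5556 rpm, dir flips to +; running = +534.5556
Stage 3 [15T→16T]: ω = 534.5556×15/16 = 501.1458 rpm, dir flips to −; running = −501.1458
Stage 4 [13T→26T]: ω = 501.1458×13/26 = 250.5729 rpm, dir flips to +; running = +250.5729

+250.5729 rpm (same as input, |ω| = 250.5729 rpm)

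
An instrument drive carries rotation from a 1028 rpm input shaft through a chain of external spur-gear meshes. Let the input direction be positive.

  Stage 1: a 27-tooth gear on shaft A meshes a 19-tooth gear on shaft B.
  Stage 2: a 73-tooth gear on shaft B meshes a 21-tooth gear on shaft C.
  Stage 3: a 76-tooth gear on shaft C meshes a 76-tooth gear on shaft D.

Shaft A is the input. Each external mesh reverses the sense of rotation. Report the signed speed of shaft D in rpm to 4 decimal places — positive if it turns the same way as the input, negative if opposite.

-5078.1654 rpm (opposite to input, |ω| = 5078.1654 rpm)

Stage 1 [27T→19T]: ω = 1028.0000×27/19 = 1460.8421 rpm, dir flips to −; running = −1460.8421
Stage 2 [73T→21T]: ω = 1460.8421×73/21 = 5078.1654 rpm, dir flips to +; running = +5078.1654
Stage 3 [76T→76T]: ω = 5078.1654×76/76 = 5078.1654 rpm, dir flips to −; running = −5078.1654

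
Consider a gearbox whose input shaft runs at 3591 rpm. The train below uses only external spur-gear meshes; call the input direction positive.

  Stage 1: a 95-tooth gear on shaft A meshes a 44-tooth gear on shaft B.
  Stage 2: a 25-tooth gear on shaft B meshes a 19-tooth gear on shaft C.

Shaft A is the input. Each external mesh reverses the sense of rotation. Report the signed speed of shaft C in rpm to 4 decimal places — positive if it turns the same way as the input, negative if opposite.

Stage 1 [95T→44T]: ω = 3591.0000×95/44 = 7753.2955 rpm, dir flips to −; running = −7753.2955
Stage 2 [25T→19T]: ω = 7753.2955×25/19 = 10201.7045 rpm, dir flips to +; running = +10201.7045

+10201.7045 rpm (same as input, |ω| = 10201.7045 rpm)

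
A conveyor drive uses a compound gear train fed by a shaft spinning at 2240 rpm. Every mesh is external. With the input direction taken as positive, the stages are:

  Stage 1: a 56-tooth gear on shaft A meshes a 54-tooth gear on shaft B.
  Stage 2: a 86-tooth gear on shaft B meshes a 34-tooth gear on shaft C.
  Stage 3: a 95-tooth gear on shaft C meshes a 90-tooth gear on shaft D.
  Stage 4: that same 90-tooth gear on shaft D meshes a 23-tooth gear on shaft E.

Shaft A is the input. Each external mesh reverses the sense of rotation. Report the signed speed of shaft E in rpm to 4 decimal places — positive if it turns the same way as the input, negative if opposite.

Stage 1 [56T→54T]: ω = 2240.0000×56/54 = 2322.9630 rpm, dir flips to −; running = −2322.9630
Stage 2 [86T→34T]: ω = 2322.9630×86/34 = 5875.7298 rpm, dir flips to +; running = +5875.7298
Stage 3 [95T→90T]: ω = 5875.7298×95/90 = 6202.1593 rpm, dir flips to −; running = −6202.1593
Stage 4 [90T→23T]: ω = 6202.1593×90/23 = 24269.3189 rpm, dir flips to +; running = +24269.3189

+24269.3189 rpm (same as input, |ω| = 24269.3189 rpm)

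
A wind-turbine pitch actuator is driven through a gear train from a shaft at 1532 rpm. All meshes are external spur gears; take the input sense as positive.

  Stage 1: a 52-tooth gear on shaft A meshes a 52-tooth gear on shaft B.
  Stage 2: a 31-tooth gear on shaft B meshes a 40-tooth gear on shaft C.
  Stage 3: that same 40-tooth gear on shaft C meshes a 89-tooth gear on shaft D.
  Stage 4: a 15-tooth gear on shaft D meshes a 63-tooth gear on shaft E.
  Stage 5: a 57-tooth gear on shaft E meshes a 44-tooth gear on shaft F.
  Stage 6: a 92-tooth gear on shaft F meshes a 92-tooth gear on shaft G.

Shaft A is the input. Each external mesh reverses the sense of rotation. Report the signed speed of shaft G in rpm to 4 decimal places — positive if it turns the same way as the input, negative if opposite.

Stage 1 [52T→52T]: ω = 1532.0000×52/52 = 1532.0000 rpm, dir flips to −; running = −1532.0000
Stage 2 [31T→40T]: ω = 1532.0000×31/40 = 1187.3000 rpm, dir flips to +; running = +1187.3000
Stage 3 [40T→89T]: ω = 1187.3000×40/89 = 533.6180 rpm, dir flips to −; running = −533.6180
Stage 4 [15T→63T]: ω = 533.6180×15/63 = 127.0519 rpm, dir flips to +; running = +127.0519
Stage 5 [57T→44T]: ω = 127.0519×57/44 = 164.5900 rpm, dir flips to −; running = −164.5900
Stage 6 [92T→92T]: ω = 164.5900×92/92 = 164.5900 rpm, dir flips to +; running = +164.5900

+164.5900 rpm (same as input, |ω| = 164.5900 rpm)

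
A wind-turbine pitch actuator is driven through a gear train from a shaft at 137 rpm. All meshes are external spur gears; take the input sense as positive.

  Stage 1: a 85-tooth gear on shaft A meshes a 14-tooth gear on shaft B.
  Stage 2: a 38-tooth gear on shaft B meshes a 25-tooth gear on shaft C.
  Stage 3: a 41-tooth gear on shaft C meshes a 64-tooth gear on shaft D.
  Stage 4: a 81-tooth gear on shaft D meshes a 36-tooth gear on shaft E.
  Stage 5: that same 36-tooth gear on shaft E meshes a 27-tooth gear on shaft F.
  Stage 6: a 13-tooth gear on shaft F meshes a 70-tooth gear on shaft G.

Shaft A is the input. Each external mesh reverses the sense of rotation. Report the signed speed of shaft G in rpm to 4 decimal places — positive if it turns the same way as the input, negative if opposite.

Stage 1 [85T→14T]: ω = 137.0000×85/14 = 831.7857 rpm, dir flips to −; running = −831.7857
Stage 2 [38T→25T]: ω = 831.7857×38/25 = 1264.3143 rpm, dir flips to +; running = +1264.3143
Stage 3 [41T→64T]: ω = 1264.3143×41/64 = 809.9513 rpm, dir flips to −; running = −809.9513
Stage 4 [81T→36T]: ω = 809.9513×81/36 = 1822.3905 rpm, dir flips to +; running = +1822.3905
Stage 5 [36T→27T]: ω = 1822.3905×36/27 = 2429.8540 rpm, dir flips to −; running = −2429.8540
Stage 6 [13T→70T]: ω = 2429.8540×13/70 = 451.2586 rpm, dir flips to +; running = +451.2586

+451.2586 rpm (same as input, |ω| = 451.2586 rpm)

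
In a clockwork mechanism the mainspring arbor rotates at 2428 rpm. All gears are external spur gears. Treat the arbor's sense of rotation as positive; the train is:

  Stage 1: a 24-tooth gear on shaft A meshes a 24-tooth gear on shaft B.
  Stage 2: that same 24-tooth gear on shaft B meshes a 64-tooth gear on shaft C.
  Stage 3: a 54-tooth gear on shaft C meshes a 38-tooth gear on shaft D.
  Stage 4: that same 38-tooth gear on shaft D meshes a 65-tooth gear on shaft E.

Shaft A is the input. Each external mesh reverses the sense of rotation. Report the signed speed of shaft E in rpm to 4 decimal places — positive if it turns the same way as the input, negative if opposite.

+756.4154 rpm (same as input, |ω| = 756.4154 rpm)

Stage 1 [24T→24T]: ω = 2428.0000×24/24 = 2428.0000 rpm, dir flips to −; running = −2428.0000
Stage 2 [24T→64T]: ω = 2428.0000×24/64 = 910.5000 rpm, dir flips to +; running = +910.5000
Stage 3 [54T→38T]: ω = 910.5000×54/38 = 1293.8684 rpm, dir flips to −; running = −1293.8684
Stage 4 [38T→65T]: ω = 1293.8684×38/65 = 756.4154 rpm, dir flips to +; running = +756.4154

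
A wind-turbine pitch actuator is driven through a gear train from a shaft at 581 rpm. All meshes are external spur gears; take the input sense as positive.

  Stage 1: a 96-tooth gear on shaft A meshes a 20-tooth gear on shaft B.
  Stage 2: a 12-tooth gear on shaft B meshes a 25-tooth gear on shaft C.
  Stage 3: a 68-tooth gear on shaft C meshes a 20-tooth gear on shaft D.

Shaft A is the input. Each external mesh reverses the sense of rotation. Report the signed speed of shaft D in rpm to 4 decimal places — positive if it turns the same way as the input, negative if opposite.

-4551.3216 rpm (opposite to input, |ω| = 4551.3216 rpm)

Stage 1 [96T→20T]: ω = 581.0000×96/20 = 2788.8000 rpm, dir flips to −; running = −2788.8000
Stage 2 [12T→25T]: ω = 2788.8000×12/25 = 1338.6240 rpm, dir flips to +; running = +1338.6240
Stage 3 [68T→20T]: ω = 1338.6240×68/20 = 4551.3216 rpm, dir flips to −; running = −4551.3216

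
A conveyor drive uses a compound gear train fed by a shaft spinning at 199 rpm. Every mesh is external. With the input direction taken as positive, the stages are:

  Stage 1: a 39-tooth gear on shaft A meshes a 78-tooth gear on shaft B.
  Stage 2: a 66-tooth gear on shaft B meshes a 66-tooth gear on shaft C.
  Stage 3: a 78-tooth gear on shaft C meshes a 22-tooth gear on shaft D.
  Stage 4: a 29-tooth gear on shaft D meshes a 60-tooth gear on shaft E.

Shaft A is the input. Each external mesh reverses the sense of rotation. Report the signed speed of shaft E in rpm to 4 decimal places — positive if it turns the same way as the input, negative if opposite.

Stage 1 [39T→78T]: ω = 199.0000×39/78 = 99.5000 rpm, dir flips to −; running = −99.5000
Stage 2 [66T→66T]: ω = 99.5000×66/66 = 99.5000 rpm, dir flips to +; running = +99.5000
Stage 3 [78T→22T]: ω = 99.5000×78/22 = 352.7727 rpm, dir flips to −; running = −352.7727
Stage 4 [29T→60T]: ω = 352.7727×29/60 = 170.5068 rpm, dir flips to +; running = +170.5068

+170.5068 rpm (same as input, |ω| = 170.5068 rpm)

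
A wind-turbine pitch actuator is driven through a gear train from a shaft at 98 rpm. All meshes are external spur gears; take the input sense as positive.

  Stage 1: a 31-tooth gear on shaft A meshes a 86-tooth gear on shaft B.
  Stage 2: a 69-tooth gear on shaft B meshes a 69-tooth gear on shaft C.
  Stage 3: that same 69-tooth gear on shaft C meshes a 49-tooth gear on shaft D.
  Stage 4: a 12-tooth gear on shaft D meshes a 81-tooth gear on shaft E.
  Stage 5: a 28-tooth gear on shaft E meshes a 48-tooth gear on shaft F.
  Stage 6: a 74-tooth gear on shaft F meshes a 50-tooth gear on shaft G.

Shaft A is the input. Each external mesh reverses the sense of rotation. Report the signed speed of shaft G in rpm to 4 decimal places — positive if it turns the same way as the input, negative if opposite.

+6.3623 rpm (same as input, |ω| = 6.3623 rpm)

Stage 1 [31T→86T]: ω = 98.0000×31/86 = 35.3256 rpm, dir flips to −; running = −35.3256
Stage 2 [69T→69T]: ω = 35.3256×69/69 = 35.3256 rpm, dir flips to +; running = +35.3256
Stage 3 [69T→49T]: ω = 35.3256×69/49 = 49.7442 rpm, dir flips to −; running = −49.7442
Stage 4 [12T→81T]: ω = 49.7442×12/81 = 7.3695 rpm, dir flips to +; running = +7.3695
Stage 5 [28T→48T]: ω = 7.3695×28/48 = 4.2989 rpm, dir flips to −; running = −4.2989
Stage 6 [74T→50T]: ω = 4.2989×74/50 = 6.3623 rpm, dir flips to +; running = +6.3623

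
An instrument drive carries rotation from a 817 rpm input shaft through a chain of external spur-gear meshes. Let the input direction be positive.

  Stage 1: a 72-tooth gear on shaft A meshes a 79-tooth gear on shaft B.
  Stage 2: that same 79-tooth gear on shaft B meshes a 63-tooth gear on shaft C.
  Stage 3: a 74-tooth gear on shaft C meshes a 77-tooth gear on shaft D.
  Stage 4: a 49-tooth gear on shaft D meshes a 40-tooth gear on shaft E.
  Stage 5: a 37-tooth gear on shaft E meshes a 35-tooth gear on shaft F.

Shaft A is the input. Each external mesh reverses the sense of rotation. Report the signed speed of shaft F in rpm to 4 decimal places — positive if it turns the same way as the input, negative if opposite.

-1162.0499 rpm (opposite to input, |ω| = 1162.0499 rpm)

Stage 1 [72T→79T]: ω = 817.0000×72/79 = 744.6076 rpm, dir flips to −; running = −744.6076
Stage 2 [79T→63T]: ω = 744.6076×79/63 = 933.7143 rpm, dir flips to +; running = +933.7143
Stage 3 [74T→77T]: ω = 933.7143×74/77 = 897.3358 rpm, dir flips to −; running = −897.3358
Stage 4 [49T→40T]: ω = 897.3358×49/40 = 1099.2364 rpm, dir flips to +; running = +1099.2364
Stage 5 [37T→35T]: ω = 1099.2364×37/35 = 1162.0499 rpm, dir flips to −; running = −1162.0499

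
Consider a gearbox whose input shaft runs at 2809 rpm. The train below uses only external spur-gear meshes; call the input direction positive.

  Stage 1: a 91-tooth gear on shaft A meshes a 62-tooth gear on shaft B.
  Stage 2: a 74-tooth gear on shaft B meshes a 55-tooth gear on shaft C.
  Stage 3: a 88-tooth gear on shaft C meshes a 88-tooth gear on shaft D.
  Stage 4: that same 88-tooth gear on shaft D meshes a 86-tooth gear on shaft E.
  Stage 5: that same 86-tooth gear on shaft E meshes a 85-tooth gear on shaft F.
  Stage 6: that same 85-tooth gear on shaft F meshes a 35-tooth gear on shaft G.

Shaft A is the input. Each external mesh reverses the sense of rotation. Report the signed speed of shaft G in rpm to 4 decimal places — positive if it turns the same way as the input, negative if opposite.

Stage 1 [91T→62T]: ω = 2809.0000×91/62 = 4122.8871 rpm, dir flips to −; running = −4122.8871
Stage 2 [74T→55T]: ω = 4122.8871×74/55 = 5547.1572 rpm, dir flips to +; running = +5547.1572
Stage 3 [88T→88T]: ω = 5547.1572×88/88 = 5547.1572 rpm, dir flips to −; running = −5547.1572
Stage 4 [88T→86T]: ω = 5547.1572×88/86 = 5676.1608 rpm, dir flips to +; running = +5676.1608
Stage 5 [86T→85T]: ω = 5676.1608×86/85 = 5742.9392 rpm, dir flips to −; running = −5742.9392
Stage 6 [85T→35T]: ω = 5742.9392×85/35 = 13947.1381 rpm, dir flips to +; running = +13947.1381

+13947.1381 rpm (same as input, |ω| = 13947.1381 rpm)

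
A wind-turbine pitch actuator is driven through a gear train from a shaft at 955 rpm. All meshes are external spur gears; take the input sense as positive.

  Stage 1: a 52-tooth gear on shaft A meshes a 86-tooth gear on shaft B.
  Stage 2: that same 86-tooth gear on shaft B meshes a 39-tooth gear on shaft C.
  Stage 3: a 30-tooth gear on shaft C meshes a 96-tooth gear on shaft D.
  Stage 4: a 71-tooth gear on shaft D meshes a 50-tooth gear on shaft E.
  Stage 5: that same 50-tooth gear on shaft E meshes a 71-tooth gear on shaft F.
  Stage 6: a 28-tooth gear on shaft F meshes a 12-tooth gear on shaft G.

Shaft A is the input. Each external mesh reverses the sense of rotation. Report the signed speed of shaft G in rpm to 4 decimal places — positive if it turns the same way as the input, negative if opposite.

Stage 1 [52T→86T]: ω = 955.0000×52/86 = 577.4419 rpm, dir flips to −; running = −577.4419
Stage 2 [86T→39T]: ω = 577.4419×86/39 = 1273.3333 rpm, dir flips to +; running = +1273.3333
Stage 3 [30T→96T]: ω = 1273.3333×30/96 = 397.9167 rpm, dir flips to −; running = −397.9167
Stage 4 [71T→50T]: ω = 397.9167×71/50 = 565.0417 rpm, dir flips to +; running = +565.0417
Stage 5 [50T→71T]: ω = 565.0417×50/71 = 397.9167 rpm, dir flips to −; running = −397.9167
Stage 6 [28T→12T]: ω = 397.9167×28/12 = 928.4722 rpm, dir flips to +; running = +928.4722

+928.4722 rpm (same as input, |ω| = 928.4722 rpm)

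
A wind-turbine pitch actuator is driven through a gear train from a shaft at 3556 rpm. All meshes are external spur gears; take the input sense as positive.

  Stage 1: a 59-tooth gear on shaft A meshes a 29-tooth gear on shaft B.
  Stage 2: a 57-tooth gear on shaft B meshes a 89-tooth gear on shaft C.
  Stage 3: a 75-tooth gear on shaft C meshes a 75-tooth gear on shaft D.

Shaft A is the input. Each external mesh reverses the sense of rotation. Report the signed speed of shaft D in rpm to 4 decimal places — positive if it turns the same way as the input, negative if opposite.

-4633.4088 rpm (opposite to input, |ω| = 4633.4088 rpm)

Stage 1 [59T→29T]: ω = 3556.0000×59/29 = 7234.6207 rpm, dir flips to −; running = −7234.6207
Stage 2 [57T→89T]: ω = 7234.6207×57/89 = 4633.4088 rpm, dir flips to +; running = +4633.4088
Stage 3 [75T→75T]: ω = 4633.4088×75/75 = 4633.4088 rpm, dir flips to −; running = −4633.4088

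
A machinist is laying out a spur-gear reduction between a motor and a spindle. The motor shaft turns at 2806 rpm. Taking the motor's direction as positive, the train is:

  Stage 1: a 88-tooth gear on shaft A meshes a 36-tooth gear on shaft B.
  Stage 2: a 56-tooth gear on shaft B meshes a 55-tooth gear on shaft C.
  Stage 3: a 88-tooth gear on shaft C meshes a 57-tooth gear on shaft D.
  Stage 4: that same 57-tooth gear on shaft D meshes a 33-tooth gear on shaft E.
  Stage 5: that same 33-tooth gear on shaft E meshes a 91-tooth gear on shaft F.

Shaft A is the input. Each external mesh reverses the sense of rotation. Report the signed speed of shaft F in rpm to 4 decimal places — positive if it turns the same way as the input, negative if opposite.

Stage 1 [88T→36T]: ω = 2806.0000×88/36 = 6859.1111 rpm, dir flips to −; running = −6859.1111
Stage 2 [56T→55T]: ω = 6859.1111×56/55 = 6983.8222 rpm, dir flips to +; running = +6983.8222
Stage 3 [88T→57T]: ω = 6983.8222×88/57 = 10782.0413 rpm, dir flips to −; running = −10782.0413
Stage 4 [57T→33T]: ω = 10782.0413×57/33 = 18623.5259 rpm, dir flips to +; running = +18623.5259
Stage 5 [33T→91T]: ω = 18623.5259×33/91 = 6753.5863 rpm, dir flips to −; running = −6753.5863

-6753.5863 rpm (opposite to input, |ω| = 6753.5863 rpm)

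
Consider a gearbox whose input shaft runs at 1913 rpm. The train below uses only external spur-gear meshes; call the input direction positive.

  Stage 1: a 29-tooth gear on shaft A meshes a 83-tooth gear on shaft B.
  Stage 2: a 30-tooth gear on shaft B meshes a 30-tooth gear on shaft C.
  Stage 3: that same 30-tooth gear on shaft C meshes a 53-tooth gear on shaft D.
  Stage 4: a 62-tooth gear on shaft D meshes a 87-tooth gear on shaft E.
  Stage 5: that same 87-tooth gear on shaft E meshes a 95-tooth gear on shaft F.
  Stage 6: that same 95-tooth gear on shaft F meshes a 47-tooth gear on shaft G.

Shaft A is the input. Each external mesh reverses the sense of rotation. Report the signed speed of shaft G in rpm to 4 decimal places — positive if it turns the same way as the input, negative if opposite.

Stage 1 [29T→83T]: ω = 1913.0000×29/83 = 668.3976 rpm, dir flips to −; running = −668.3976
Stage 2 [30T→30T]: ω = 668.3976×30/30 = 668.3976 rpm, dir flips to +; running = +668.3976
Stage 3 [30T→53T]: ω = 668.3976×30/53 = 378.3383 rpm, dir flips to −; running = −378.3383
Stage 4 [62T→87T]: ω = 378.3383×62/87 = 269.6204 rpm, dir flips to +; running = +269.6204
Stage 5 [87T→95T]: ω = 269.6204×87/95 = 246.9155 rpm, dir flips to −; running = −246.9155
Stage 6 [95T→47T]: ω = 246.9155×95/47 = 499.0845 rpm, dir flips to +; running = +499.0845

+499.0845 rpm (same as input, |ω| = 499.0845 rpm)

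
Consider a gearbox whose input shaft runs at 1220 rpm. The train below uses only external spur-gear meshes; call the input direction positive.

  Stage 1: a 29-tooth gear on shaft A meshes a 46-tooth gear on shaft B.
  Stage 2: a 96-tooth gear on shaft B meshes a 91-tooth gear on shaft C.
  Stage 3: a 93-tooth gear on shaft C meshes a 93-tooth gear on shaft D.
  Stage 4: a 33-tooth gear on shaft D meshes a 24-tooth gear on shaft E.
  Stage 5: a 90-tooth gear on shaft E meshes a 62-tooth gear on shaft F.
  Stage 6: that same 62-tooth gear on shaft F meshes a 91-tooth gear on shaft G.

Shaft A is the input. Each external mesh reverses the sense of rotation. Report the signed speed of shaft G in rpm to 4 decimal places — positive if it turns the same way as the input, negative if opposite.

+1103.4017 rpm (same as input, |ω| = 1103.4017 rpm)

Stage 1 [29T→46T]: ω = 1220.0000×29/46 = 769.1304 rpm, dir flips to −; running = −769.1304
Stage 2 [96T→91T]: ω = 769.1304×96/91 = 811.3903 rpm, dir flips to +; running = +811.3903
Stage 3 [93T→93T]: ω = 811.3903×93/93 = 811.3903 rpm, dir flips to −; running = −811.3903
Stage 4 [33T→24T]: ω = 811.3903×33/24 = 1115.6617 rpm, dir flips to +; running = +1115.6617
Stage 5 [90T→62T]: ω = 1115.6617×90/62 = 1619.5090 rpm, dir flips to −; running = −1619.5090
Stage 6 [62T→91T]: ω = 1619.5090×62/91 = 1103.4017 rpm, dir flips to +; running = +1103.4017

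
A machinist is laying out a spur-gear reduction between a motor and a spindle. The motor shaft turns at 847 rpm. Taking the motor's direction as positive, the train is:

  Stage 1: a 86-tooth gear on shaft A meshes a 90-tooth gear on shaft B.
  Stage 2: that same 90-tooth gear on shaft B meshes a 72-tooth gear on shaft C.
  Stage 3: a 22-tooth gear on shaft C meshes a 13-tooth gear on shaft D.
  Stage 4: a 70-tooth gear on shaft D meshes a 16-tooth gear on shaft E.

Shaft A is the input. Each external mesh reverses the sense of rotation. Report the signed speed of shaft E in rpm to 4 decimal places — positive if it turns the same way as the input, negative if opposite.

+7490.4300 rpm (same as input, |ω| = 7490.4300 rpm)

Stage 1 [86T→90T]: ω = 847.0000×86/90 = 809.3556 rpm, dir flips to −; running = −809.3556
Stage 2 [90T→72T]: ω = 809.3556×90/72 = 1011.6944 rpm, dir flips to +; running = +1011.6944
Stage 3 [22T→13T]: ω = 1011.6944×22/13 = 1712.0983 rpm, dir flips to −; running = −1712.0983
Stage 4 [70T→16T]: ω = 1712.0983×70/16 = 7490.4300 rpm, dir flips to +; running = +7490.4300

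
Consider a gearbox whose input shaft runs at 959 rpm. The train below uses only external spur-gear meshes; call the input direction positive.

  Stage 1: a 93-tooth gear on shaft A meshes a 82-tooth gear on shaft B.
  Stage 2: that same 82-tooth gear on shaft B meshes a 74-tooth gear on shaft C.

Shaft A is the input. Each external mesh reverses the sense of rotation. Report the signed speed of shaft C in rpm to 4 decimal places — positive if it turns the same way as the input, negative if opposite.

+1205.2297 rpm (same as input, |ω| = 1205.2297 rpm)

Stage 1 [93T→82T]: ω = 959.0000×93/82 = 1087.6463 rpm, dir flips to −; running = −1087.6463
Stage 2 [82T→74T]: ω = 1087.6463×82/74 = 1205.2297 rpm, dir flips to +; running = +1205.2297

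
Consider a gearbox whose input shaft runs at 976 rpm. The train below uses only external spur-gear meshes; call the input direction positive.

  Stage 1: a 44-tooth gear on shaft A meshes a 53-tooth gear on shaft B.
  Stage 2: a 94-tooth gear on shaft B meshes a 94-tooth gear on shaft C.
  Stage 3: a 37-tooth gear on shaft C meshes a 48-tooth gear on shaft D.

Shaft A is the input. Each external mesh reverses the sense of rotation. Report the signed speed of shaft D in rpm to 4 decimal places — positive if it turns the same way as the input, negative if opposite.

Stage 1 [44T→53T]: ω = 976.0000×44/53 = 810.2642 rpm, dir flips to −; running = −810.2642
Stage 2 [94T→94T]: ω = 810.2642×94/94 = 810.2642 rpm, dir flips to +; running = +810.2642
Stage 3 [37T→48T]: ω = 810.2642×37/48 = 624.5786 rpm, dir flips to −; running = −624.5786

-624.5786 rpm (opposite to input, |ω| = 624.5786 rpm)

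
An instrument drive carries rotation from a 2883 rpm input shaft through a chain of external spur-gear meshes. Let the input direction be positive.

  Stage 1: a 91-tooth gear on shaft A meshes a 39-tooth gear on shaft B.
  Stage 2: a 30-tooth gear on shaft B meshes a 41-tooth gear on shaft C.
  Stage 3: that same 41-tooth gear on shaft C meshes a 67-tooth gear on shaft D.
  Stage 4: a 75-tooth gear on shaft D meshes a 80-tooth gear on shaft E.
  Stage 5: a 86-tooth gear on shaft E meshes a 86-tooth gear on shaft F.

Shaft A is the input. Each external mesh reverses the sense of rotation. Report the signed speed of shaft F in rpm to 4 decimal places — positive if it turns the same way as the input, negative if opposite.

Stage 1 [91T→39T]: ω = 2883.0000×91/39 = 6727.0000 rpm, dir flips to −; running = −6727.0000
Stage 2 [30T→41T]: ω = 6727.0000×30/41 = 4922.1951 rpm, dir flips to +; running = +4922.1951
Stage 3 [41T→67T]: ω = 4922.1951×41/67 = 3012.0896 rpm, dir flips to −; running = −3012.0896
Stage 4 [75T→80T]: ω = 3012.0896×75/80 = 2823.8340 rpm, dir flips to +; running = +2823.8340
Stage 5 [86T→86T]: ω = 2823.8340×86/86 = 2823.8340 rpm, dir flips to −; running = −2823.8340

-2823.8340 rpm (opposite to input, |ω| = 2823.8340 rpm)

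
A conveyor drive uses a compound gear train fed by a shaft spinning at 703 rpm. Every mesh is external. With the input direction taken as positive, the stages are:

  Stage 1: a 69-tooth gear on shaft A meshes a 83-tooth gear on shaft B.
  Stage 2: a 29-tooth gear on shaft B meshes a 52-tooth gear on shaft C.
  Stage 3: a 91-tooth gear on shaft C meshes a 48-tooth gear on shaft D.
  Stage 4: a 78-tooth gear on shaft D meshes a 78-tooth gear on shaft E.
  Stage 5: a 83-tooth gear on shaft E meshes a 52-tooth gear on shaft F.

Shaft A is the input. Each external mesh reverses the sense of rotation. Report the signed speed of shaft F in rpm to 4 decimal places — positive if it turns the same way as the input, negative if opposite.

Stage 1 [69T→83T]: ω = 703.0000×69/83 = 584.4217 rpm, dir flips to −; running = −584.4217
Stage 2 [29T→52T]: ω = 584.4217×29/52 = 325.9275 rpm, dir flips to +; running = +325.9275
Stage 3 [91T→48T]: ω = 325.9275×91/48 = 617.9042 rpm, dir flips to −; running = −617.9042
Stage 4 [78T→78T]: ω = 617.9042×78/78 = 617.9042 rpm, dir flips to +; running = +617.9042
Stage 5 [83T→52T]: ω = 617.9042×83/52 = 986.2701 rpm, dir flips to −; running = −986.2701

-986.2701 rpm (opposite to input, |ω| = 986.2701 rpm)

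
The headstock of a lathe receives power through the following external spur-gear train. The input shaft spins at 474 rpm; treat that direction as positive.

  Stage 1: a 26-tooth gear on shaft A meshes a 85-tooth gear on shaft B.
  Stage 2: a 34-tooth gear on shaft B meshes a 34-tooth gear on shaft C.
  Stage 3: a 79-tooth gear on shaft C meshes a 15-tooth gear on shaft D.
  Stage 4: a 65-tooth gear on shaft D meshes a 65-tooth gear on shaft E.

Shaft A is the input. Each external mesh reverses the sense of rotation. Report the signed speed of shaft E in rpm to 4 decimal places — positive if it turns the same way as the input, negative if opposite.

+763.6047 rpm (same as input, |ω| = 763.6047 rpm)

Stage 1 [26T→85T]: ω = 474.0000×26/85 = 144.9882 rpm, dir flips to −; running = −144.9882
Stage 2 [34T→34T]: ω = 144.9882×34/34 = 144.9882 rpm, dir flips to +; running = +144.9882
Stage 3 [79T→15T]: ω = 144.9882×79/15 = 763.6047 rpm, dir flips to −; running = −763.6047
Stage 4 [65T→65T]: ω = 763.6047×65/65 = 763.6047 rpm, dir flips to +; running = +763.6047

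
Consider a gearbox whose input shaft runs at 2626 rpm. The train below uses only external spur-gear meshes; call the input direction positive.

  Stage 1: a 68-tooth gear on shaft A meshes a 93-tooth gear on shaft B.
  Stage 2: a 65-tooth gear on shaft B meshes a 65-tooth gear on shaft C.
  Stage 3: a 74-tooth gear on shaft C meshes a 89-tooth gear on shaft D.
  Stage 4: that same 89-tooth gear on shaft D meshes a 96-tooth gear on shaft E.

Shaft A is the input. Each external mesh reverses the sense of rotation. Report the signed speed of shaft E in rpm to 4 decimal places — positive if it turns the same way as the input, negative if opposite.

Stage 1 [68T→93T]: ω = 2626.0000×68/93 = 1920.0860 rpm, dir flips to −; running = −1920.0860
Stage 2 [65T→65T]: ω = 1920.0860×65/65 = 1920.0860 rpm, dir flips to +; running = +1920.0860
Stage 3 [74T→89T]: ω = 1920.0860×74/89 = 1596.4760 rpm, dir flips to −; running = −1596.4760
Stage 4 [89T→96T]: ω = 1596.4760×89/96 = 1480.0663 rpm, dir flips to +; running = +1480.0663

+1480.0663 rpm (same as input, |ω| = 1480.0663 rpm)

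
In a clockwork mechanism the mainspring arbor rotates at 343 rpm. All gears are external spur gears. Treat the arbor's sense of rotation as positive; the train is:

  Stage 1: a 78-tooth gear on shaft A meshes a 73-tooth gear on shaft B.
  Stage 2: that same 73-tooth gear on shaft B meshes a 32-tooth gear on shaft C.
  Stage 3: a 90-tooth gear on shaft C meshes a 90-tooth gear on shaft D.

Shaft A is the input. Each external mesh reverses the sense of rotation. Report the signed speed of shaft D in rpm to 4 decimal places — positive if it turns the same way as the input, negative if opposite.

Stage 1 [78T→73T]: ω = 343.0000×78/73 = 366.4932 rpm, dir flips to −; running = −366.4932
Stage 2 [73T→32T]: ω = 366.4932×73/32 = 836.0625 rpm, dir flips to +; running = +836.0625
Stage 3 [90T→90T]: ω = 836.0625×90/90 = 836.0625 rpm, dir flips to −; running = −836.0625

-836.0625 rpm (opposite to input, |ω| = 836.0625 rpm)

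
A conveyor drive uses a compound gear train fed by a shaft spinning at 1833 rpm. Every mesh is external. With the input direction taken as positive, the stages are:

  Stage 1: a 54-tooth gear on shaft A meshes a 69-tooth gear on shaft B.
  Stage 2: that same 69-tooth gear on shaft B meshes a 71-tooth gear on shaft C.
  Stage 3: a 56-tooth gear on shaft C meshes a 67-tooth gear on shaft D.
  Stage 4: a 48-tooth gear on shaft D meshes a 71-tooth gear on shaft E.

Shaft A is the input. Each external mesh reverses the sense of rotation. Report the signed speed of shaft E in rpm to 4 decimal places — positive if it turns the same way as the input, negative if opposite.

+787.7601 rpm (same as input, |ω| = 787.7601 rpm)

Stage 1 [54T→69T]: ω = 1833.0000×54/69 = 1434.5217 rpm, dir flips to −; running = −1434.5217
Stage 2 [69T→71T]: ω = 1434.5217×69/71 = 1394.1127 rpm, dir flips to +; running = +1394.1127
Stage 3 [56T→67T]: ω = 1394.1127×56/67 = 1165.2285 rpm, dir flips to −; running = −1165.2285
Stage 4 [48T→71T]: ω = 1165.2285×48/71 = 787.7601 rpm, dir flips to +; running = +787.7601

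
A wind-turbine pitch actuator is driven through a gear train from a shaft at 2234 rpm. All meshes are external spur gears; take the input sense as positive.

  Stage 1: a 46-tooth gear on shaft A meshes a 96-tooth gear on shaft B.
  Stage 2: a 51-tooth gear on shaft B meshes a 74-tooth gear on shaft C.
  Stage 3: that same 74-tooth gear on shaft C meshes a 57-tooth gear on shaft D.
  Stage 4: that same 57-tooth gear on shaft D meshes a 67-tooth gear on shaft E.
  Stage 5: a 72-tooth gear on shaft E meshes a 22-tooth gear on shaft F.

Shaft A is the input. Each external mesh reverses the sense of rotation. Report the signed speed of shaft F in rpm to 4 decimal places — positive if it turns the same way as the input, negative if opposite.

Stage 1 [46T→96T]: ω = 2234.0000×46/96 = 1070.4583 rpm, dir flips to −; running = −1070.4583
Stage 2 [51T→74T]: ω = 1070.4583×51/74 = 737.7483 rpm, dir flips to +; running = +737.7483
Stage 3 [74T→57T]: ω = 737.7483×74/57 = 957.7785 rpm, dir flips to −; running = −957.7785
Stage 4 [57T→67T]: ω = 957.7785×57/67 = 814.8265 rpm, dir flips to +; running = +814.8265
Stage 5 [72T→22T]: ω = 814.8265×72/22 = 2666.7049 rpm, dir flips to −; running = −2666.7049

-2666.7049 rpm (opposite to input, |ω| = 2666.7049 rpm)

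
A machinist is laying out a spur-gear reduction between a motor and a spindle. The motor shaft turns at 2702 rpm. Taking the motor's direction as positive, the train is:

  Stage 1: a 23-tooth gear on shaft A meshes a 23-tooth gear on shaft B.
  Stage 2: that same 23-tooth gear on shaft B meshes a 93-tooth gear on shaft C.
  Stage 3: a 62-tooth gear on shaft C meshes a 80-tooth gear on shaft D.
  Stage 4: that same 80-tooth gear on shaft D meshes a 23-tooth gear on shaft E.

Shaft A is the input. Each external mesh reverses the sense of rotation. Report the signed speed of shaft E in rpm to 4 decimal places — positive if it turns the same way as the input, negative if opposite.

+1801.3333 rpm (same as input, |ω| = 1801.3333 rpm)

Stage 1 [23T→23T]: ω = 2702.0000×23/23 = 2702.0000 rpm, dir flips to −; running = −2702.0000
Stage 2 [23T→93T]: ω = 2702.0000×23/93 = 668.2366 rpm, dir flips to +; running = +668.2366
Stage 3 [62T→80T]: ω = 668.2366×62/80 = 517.8833 rpm, dir flips to −; running = −517.8833
Stage 4 [80T→23T]: ω = 517.8833×80/23 = 1801.3333 rpm, dir flips to +; running = +1801.3333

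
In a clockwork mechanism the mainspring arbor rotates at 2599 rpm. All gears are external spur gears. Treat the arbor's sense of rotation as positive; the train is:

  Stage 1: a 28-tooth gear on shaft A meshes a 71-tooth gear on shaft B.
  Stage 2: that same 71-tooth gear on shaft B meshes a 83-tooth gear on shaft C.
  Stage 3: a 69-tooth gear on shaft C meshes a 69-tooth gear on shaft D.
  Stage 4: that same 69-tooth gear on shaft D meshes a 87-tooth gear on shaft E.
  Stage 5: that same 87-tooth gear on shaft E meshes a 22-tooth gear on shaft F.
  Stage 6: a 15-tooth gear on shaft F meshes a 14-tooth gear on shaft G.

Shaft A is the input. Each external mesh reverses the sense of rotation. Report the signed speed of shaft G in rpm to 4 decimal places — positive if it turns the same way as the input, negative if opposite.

+2946.2924 rpm (same as input, |ω| = 2946.2924 rpm)

Stage 1 [28T→71T]: ω = 2599.0000×28/71 = 1024.9577 rpm, dir flips to −; running = −1024.9577
Stage 2 [71T→83T]: ω = 1024.9577×71/83 = 876.7711 rpm, dir flips to +; running = +876.7711
Stage 3 [69T→69T]: ω = 876.7711×69/69 = 876.7711 rpm, dir flips to −; running = −876.7711
Stage 4 [69T→87T]: ω = 876.7711×69/87 = 695.3702 rpm, dir flips to +; running = +695.3702
Stage 5 [87T→22T]: ω = 695.3702×87/22 = 2749.8729 rpm, dir flips to −; running = −2749.8729
Stage 6 [15T→14T]: ω = 2749.8729×15/14 = 2946.2924 rpm, dir flips to +; running = +2946.2924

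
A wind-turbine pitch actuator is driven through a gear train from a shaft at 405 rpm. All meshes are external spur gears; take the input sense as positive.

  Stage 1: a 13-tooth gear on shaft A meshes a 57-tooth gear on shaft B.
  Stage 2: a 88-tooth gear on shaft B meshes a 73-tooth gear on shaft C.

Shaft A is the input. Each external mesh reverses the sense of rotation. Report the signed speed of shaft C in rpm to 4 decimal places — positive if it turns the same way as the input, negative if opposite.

+111.3482 rpm (same as input, |ω| = 111.3482 rpm)

Stage 1 [13T→57T]: ω = 405.0000×13/57 = 92.3684 rpm, dir flips to −; running = −92.3684
Stage 2 [88T→73T]: ω = 92.3684×88/73 = 111.3482 rpm, dir flips to +; running = +111.3482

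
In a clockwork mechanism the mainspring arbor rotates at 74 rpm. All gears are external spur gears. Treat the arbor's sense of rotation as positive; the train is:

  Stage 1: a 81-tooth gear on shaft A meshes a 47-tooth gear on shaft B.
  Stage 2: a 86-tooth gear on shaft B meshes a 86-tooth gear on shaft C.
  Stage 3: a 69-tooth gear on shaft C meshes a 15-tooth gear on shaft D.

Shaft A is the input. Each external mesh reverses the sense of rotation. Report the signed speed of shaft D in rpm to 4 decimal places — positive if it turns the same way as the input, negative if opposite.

-586.6468 rpm (opposite to input, |ω| = 586.6468 rpm)

Stage 1 [81T→47T]: ω = 74.0000×81/47 = 127.5319 rpm, dir flips to −; running = −127.5319
Stage 2 [86T→86T]: ω = 127.5319×86/86 = 127.5319 rpm, dir flips to +; running = +127.5319
Stage 3 [69T→15T]: ω = 127.5319×69/15 = 586.6468 rpm, dir flips to −; running = −586.6468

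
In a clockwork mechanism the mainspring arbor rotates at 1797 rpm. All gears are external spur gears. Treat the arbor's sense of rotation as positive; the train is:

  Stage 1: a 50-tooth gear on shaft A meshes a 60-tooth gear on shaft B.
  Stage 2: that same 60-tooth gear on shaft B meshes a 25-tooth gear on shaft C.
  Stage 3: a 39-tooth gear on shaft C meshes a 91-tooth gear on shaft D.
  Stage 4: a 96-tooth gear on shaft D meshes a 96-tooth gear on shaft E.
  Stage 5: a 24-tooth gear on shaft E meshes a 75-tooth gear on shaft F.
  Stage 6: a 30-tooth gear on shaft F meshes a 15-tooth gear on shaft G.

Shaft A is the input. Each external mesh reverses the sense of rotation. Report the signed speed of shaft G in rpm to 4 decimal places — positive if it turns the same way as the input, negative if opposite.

Stage 1 [50T→60T]: ω = 1797.0000×50/60 = 1497.5000 rpm, dir flips to −; running = −1497.5000
Stage 2 [60T→25T]: ω = 1497.5000×60/25 = 3594.0000 rpm, dir flips to +; running = +3594.0000
Stage 3 [39T→91T]: ω = 3594.0000×39/91 = 1540.2857 rpm, dir flips to −; running = −1540.2857
Stage 4 [96T→96T]: ω = 1540.2857×96/96 = 1540.2857 rpm, dir flips to +; running = +1540.2857
Stage 5 [24T→75T]: ω = 1540.2857×24/75 = 492.8914 rpm, dir flips to −; running = −492.8914
Stage 6 [30T→15T]: ω = 492.8914×30/15 = 985.7829 rpm, dir flips to +; running = +985.7829

+985.7829 rpm (same as input, |ω| = 985.7829 rpm)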